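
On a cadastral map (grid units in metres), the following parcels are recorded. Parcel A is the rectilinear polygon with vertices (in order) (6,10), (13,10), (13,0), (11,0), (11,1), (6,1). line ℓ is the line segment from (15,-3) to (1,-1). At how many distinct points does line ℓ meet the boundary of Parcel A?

0

The segment lies entirely outside Parcel A and never meets its boundary.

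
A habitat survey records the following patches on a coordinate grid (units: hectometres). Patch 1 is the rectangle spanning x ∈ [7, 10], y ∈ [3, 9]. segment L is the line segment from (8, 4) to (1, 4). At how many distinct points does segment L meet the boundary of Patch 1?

1

The segment meets the boundary at (7,4).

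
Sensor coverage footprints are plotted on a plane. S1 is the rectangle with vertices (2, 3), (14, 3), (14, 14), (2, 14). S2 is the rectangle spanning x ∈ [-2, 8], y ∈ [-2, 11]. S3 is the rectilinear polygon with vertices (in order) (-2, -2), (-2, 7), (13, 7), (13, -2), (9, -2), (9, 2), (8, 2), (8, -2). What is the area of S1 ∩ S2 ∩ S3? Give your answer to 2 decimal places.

24.00

The intersection is the polygon with vertices (2,7), (8,7), (8,3), (2,3).
By the shoelace formula its area is 24.00.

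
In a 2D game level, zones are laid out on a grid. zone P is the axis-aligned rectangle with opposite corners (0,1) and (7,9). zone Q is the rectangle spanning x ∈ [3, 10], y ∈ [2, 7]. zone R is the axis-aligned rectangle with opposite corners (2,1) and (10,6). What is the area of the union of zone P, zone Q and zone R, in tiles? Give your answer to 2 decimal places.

74.00

By inclusion–exclusion:
Individual areas: |zone P| = 56, |zone Q| = 35, |zone R| = 40.
|zone P∩zone Q|: x∈[3,7], y∈[2,7] → 4·5 = 20.
|zone P∩zone R|: x∈[2,7], y∈[1,6] → 5·5 = 25.
|zone Q∩zone R|: x∈[3,10], y∈[2,6] → 7·4 = 28.
|zone P∩zone Q∩zone R| = 16.
|zone P ∪ zone Q ∪ zone R| = 131 − 73 + 16 = 74.00.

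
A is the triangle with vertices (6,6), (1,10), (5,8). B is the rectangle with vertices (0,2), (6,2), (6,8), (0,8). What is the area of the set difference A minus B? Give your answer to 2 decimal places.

1.50

|A| = 3, |A∩B| = 1.5.
|A ∖ B| = |A| − |A∩B| = 3 − 1.5 = 1.50.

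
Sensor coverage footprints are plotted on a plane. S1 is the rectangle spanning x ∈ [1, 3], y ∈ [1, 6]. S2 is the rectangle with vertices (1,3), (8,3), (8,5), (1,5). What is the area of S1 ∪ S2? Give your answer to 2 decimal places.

By inclusion–exclusion:
Individual areas: |S1| = 10, |S2| = 14.
|S1∩S2|: x∈[1,3], y∈[3,5] → 2·2 = 4.
|S1 ∪ S2| = 24 − 4 = 20.00.

20.00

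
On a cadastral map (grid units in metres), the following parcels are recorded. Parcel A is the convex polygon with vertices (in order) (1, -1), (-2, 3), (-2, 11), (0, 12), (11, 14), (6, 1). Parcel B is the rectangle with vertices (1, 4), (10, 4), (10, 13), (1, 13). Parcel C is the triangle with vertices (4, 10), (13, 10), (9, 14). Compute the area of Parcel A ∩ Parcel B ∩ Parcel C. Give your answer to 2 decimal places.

The intersection is the polygon with vertices (10,13), (10,11.4), (9.461,10), (4,10), (7.75,13).
By the shoelace formula its area is 12.00.

12.00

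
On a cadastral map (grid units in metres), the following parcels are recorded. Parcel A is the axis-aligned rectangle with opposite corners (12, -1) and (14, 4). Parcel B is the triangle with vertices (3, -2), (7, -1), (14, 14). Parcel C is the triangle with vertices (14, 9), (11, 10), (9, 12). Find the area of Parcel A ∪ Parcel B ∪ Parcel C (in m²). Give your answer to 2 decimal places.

By inclusion–exclusion:
Individual areas: |Parcel A| = 10, |Parcel B| = 26.5, |Parcel C| = 2.
|Parcel A∩Parcel B| = 0.
|Parcel A∩Parcel C| = 0.
|Parcel B∩Parcel C| = 0.4167.
|Parcel A∩Parcel B∩Parcel C| = 0.
|Parcel A ∪ Parcel B ∪ Parcel C| = 38.5 − 0.4167 + 0 = 38.08.

38.08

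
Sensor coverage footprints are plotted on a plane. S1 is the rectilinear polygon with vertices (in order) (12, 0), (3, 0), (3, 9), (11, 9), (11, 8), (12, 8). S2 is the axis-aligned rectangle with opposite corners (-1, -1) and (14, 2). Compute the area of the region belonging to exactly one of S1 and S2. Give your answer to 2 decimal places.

89.00

|S1| = 80, |S2| = 45, |S1∩S2| = 18.
|S1 △ S2| = |S1| + |S2| − 2·|S1∩S2| = 80 + 45 − 36 = 89.00.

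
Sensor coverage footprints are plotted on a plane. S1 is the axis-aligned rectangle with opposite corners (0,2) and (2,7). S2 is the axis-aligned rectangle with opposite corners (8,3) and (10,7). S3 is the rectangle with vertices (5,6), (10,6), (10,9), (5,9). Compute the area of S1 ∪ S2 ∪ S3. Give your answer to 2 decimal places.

By inclusion–exclusion:
Individual areas: |S1| = 10, |S2| = 8, |S3| = 15.
|S1∩S2| = 0 (no overlap).
|S1∩S3| = 0 (no overlap).
|S2∩S3|: x∈[8,10], y∈[6,7] → 2·1 = 2.
|S1∩S2∩S3| = 0.
|S1 ∪ S2 ∪ S3| = 33 − 2 + 0 = 31.00.

31.00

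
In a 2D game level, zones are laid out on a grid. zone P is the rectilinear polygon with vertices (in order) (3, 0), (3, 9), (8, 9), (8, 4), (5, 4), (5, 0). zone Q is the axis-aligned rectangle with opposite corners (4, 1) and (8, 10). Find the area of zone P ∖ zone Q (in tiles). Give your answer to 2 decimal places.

10.00

|zone P| = 33, |zone P∩zone Q| = 23.
|zone P ∖ zone Q| = |zone P| − |zone P∩zone Q| = 33 − 23 = 10.00.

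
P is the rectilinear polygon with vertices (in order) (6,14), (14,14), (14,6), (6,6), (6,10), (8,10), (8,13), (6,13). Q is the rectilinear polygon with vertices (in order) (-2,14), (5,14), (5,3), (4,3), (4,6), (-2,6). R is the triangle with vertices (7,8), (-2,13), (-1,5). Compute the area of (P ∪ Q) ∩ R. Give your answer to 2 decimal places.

|P ∪ Q| = 117.
|(P ∪ Q) ∩ R| = 30.71.

30.71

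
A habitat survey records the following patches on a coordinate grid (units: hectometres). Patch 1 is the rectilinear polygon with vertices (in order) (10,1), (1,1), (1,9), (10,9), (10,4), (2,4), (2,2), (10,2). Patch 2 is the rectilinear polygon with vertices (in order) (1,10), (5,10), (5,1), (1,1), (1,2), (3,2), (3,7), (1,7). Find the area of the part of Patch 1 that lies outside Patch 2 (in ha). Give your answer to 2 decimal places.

|Patch 1| = 56, |Patch 1∩Patch 2| = 18.
|Patch 1 ∖ Patch 2| = |Patch 1| − |Patch 1∩Patch 2| = 56 − 18 = 38.00.

38.00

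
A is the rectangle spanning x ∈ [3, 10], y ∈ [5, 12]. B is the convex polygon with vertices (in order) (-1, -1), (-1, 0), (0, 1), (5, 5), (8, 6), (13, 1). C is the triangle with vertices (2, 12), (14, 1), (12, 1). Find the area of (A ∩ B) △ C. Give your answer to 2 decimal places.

|A ∩ B| = 2.
|(A ∩ B) ∩ C| = 0.5529.
|(A ∩ B) △ C| = 2 + 11 − 1.1057 = 11.89.

11.89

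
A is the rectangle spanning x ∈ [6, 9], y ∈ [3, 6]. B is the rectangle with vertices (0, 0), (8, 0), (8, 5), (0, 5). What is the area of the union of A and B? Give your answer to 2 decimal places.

By inclusion–exclusion:
Individual areas: |A| = 9, |B| = 40.
|A∩B|: x∈[6,8], y∈[3,5] → 2·2 = 4.
|A ∪ B| = 49 − 4 = 45.00.

45.00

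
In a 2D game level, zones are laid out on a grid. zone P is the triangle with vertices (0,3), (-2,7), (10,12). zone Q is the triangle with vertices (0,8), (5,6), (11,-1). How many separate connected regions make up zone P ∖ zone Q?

zone P ∖ zone Q splits into 2 disjoint pieces (area 12.0972, area 14.5683).

2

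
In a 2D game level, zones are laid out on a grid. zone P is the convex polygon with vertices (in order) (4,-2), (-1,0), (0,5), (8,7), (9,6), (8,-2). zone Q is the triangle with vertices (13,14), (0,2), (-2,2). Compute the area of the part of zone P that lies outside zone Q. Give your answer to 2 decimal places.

62.43

|zone P| = 68, |zone P∩zone Q| = 5.5706.
|zone P ∖ zone Q| = |zone P| − |zone P∩zone Q| = 68 − 5.5706 = 62.43.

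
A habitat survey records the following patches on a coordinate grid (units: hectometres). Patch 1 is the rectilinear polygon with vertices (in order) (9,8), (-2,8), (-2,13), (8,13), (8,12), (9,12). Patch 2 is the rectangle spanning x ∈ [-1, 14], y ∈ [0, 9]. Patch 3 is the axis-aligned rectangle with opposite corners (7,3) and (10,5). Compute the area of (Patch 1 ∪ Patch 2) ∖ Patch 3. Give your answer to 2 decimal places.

173.00

|Patch 1 ∪ Patch 2| = 179.
|(Patch 1 ∪ Patch 2) ∩ Patch 3| = 6.
|(Patch 1 ∪ Patch 2) ∖ Patch 3| = 179 − 6 = 173.00.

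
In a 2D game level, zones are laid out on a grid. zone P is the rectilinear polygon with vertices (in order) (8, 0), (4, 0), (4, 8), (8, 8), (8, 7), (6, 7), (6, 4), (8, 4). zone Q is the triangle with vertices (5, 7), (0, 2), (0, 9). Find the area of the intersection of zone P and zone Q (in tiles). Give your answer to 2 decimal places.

The intersection is the polygon with vertices (4,7.4), (5,7), (4,6).
By the shoelace formula its area is 0.70.

0.70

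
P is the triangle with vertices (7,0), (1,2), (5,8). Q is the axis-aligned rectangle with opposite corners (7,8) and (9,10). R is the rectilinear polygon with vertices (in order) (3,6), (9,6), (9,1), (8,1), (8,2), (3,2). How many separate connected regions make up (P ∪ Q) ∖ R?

(P ∪ Q) ∖ R splits into 3 disjoint pieces (area 8.5, area 1.8333, area 4).

3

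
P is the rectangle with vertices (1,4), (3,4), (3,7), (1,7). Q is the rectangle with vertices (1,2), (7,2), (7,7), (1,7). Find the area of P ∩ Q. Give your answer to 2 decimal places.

|P∩Q|: x∈[1,3], y∈[4,7] → 2·3 = 6.

6.00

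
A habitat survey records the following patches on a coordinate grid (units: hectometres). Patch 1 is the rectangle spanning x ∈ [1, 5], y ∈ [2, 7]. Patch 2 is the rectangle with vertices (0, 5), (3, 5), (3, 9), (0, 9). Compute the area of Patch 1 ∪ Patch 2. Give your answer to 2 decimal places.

28.00

By inclusion–exclusion:
Individual areas: |Patch 1| = 20, |Patch 2| = 12.
|Patch 1∩Patch 2|: x∈[1,3], y∈[5,7] → 2·2 = 4.
|Patch 1 ∪ Patch 2| = 32 − 4 = 28.00.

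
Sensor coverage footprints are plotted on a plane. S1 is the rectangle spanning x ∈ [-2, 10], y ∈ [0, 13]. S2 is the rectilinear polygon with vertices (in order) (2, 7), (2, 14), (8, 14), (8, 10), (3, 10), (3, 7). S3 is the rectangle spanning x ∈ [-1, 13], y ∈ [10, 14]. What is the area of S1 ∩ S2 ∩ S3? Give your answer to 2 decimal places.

18.00

The intersection is the polygon with vertices (8,10), (3,10), (2,10), (2,13), (8,13).
By the shoelace formula its area is 18.00.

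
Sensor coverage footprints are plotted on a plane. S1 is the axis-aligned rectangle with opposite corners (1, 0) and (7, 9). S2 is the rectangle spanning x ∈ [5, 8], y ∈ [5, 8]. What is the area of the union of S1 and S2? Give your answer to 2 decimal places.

57.00

By inclusion–exclusion:
Individual areas: |S1| = 54, |S2| = 9.
|S1∩S2|: x∈[5,7], y∈[5,8] → 2·3 = 6.
|S1 ∪ S2| = 63 − 6 = 57.00.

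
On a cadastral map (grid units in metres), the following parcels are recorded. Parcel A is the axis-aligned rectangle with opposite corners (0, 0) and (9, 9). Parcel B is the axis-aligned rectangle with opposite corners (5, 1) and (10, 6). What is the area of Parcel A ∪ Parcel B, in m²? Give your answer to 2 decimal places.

By inclusion–exclusion:
Individual areas: |Parcel A| = 81, |Parcel B| = 25.
|Parcel A∩Parcel B|: x∈[5,9], y∈[1,6] → 4·5 = 20.
|Parcel A ∪ Parcel B| = 106 − 20 = 86.00.

86.00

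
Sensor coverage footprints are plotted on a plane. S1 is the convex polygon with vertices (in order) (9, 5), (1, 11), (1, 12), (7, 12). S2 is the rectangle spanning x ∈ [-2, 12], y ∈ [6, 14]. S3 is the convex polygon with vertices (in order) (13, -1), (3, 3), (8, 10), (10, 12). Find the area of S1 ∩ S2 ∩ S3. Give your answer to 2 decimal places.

The intersection is the polygon with vertices (8.714,6), (7.667,6), (6.023,7.233), (7.694,9.571).
By the shoelace formula its area is 4.82.

4.82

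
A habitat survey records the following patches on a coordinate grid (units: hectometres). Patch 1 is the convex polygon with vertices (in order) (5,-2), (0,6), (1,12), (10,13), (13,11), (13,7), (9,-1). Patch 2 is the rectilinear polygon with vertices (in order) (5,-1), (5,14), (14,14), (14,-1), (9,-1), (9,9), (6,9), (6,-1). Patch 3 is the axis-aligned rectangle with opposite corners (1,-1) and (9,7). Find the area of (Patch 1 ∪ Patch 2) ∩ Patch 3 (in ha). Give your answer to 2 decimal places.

54.89

The region (Patch 1 ∪ Patch 2) ∩ Patch 3 is the polygon with vertices (1,4.4), (1,7), (9,7), (9,-1), (4.375,-1).
By the shoelace formula its area is 54.89.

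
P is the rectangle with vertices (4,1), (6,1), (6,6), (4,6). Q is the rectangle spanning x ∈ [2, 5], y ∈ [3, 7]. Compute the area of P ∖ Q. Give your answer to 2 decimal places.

|P∩Q|: x∈[4,5], y∈[3,6] → 1·3 = 3.
|P| = 10.
|P ∖ Q| = |P| − |P∩Q| = 10 − 3 = 7.00.

7.00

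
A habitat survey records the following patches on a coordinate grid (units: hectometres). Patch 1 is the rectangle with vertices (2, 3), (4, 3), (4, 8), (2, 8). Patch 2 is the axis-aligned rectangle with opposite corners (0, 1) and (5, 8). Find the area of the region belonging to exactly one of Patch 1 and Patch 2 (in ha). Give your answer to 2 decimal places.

|Patch 1∩Patch 2|: x∈[2,4], y∈[3,8] → 2·5 = 10.
|Patch 1 △ Patch 2| = |Patch 1| + |Patch 2| − 2·|Patch 1∩Patch 2| = 10 + 35 − 20 = 25.00.

25.00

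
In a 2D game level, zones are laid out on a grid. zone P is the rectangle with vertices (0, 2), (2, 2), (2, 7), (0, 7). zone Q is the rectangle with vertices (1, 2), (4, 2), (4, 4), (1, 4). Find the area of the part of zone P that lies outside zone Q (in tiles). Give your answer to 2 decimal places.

8.00

|zone P∩zone Q|: x∈[1,2], y∈[2,4] → 1·2 = 2.
|zone P| = 10.
|zone P ∖ zone Q| = |zone P| − |zone P∩zone Q| = 10 − 2 = 8.00.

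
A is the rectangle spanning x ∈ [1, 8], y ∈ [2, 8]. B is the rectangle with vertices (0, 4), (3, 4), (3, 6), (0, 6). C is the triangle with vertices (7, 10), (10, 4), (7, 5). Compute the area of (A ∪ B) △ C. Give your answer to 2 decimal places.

45.17

|A ∪ B| = 44.
|(A ∪ B) ∩ C| = 3.1667.
|(A ∪ B) △ C| = 44 + 7.5 − 6.3333 = 45.17.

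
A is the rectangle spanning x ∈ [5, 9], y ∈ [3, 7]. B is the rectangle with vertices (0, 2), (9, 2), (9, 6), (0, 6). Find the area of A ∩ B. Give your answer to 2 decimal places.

|A∩B|: x∈[5,9], y∈[3,6] → 4·3 = 12.

12.00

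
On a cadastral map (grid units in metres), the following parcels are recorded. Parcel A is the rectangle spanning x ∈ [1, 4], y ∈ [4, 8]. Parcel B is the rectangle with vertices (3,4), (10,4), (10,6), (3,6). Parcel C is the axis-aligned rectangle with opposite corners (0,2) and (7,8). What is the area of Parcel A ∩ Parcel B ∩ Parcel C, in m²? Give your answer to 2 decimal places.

The intersection is the polygon with vertices (3,4), (3,6), (4,6), (4,4).
By the shoelace formula its area is 2.00.

2.00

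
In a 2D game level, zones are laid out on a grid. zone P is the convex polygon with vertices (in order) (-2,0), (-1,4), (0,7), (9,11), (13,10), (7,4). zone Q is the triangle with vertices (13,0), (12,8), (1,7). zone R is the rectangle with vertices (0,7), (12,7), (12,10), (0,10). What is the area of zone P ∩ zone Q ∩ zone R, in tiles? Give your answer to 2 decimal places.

The intersection is the polygon with vertices (10.9,7.9), (10,7), (1,7).
By the shoelace formula its area is 4.05.

4.05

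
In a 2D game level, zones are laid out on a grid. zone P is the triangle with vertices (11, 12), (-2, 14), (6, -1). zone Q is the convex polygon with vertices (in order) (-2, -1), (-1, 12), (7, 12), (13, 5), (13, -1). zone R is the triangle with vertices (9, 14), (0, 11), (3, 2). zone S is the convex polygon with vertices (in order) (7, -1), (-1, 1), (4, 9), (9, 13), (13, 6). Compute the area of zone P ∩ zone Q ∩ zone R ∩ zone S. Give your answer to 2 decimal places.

15.56

The intersection is the polygon with vertices (7.632,11.263), (3.677,3.355), (2.201,6.122), (4,9), (7.305,11.644).
By the shoelace formula its area is 15.56.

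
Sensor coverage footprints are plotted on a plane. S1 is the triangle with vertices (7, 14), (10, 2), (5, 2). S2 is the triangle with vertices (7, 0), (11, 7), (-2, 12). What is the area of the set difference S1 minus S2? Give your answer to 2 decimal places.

8.70

|S1| = 30, |S1∩S2| = 21.3031.
|S1 ∖ S2| = |S1| − |S1∩S2| = 30 − 21.3031 = 8.70.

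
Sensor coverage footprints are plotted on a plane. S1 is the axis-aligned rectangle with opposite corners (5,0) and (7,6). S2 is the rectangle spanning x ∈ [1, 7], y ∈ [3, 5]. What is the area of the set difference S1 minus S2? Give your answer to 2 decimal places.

8.00

|S1∩S2|: x∈[5,7], y∈[3,5] → 2·2 = 4.
|S1| = 12.
|S1 ∖ S2| = |S1| − |S1∩S2| = 12 − 4 = 8.00.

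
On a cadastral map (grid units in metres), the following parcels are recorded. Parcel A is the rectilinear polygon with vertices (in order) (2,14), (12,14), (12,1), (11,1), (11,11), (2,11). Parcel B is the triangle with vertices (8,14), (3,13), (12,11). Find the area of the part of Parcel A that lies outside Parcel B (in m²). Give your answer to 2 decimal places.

30.50

|Parcel A| = 40, |Parcel A∩Parcel B| = 9.5.
|Parcel A ∖ Parcel B| = |Parcel A| − |Parcel A∩Parcel B| = 40 − 9.5 = 30.50.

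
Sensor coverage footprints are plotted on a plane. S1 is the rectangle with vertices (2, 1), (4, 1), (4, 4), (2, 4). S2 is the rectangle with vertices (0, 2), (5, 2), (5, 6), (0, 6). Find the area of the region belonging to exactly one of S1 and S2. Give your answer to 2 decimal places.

|S1∩S2|: x∈[2,4], y∈[2,4] → 2·2 = 4.
|S1 △ S2| = |S1| + |S2| − 2·|S1∩S2| = 6 + 20 − 8 = 18.00.

18.00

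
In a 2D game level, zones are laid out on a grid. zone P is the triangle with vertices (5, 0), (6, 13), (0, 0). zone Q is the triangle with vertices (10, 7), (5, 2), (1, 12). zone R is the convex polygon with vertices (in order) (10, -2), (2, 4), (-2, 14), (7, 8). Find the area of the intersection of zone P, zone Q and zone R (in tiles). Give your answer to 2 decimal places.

10.98

The intersection is the polygon with vertices (5,2), (3.107,6.732), (4.471,9.686), (5.683,8.878), (5.167,2.167).
By the shoelace formula its area is 10.98.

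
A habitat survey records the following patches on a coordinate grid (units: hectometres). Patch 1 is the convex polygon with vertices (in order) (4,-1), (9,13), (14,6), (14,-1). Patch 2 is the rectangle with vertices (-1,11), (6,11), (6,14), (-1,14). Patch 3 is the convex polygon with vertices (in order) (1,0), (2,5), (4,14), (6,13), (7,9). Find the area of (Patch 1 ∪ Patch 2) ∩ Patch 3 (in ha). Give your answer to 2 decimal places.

6.00

The region (Patch 1 ∪ Patch 2) ∩ Patch 3 is the polygon with vertices (6,11), (3.333,11), (4,14), (6,13).
By the shoelace formula its area is 6.00.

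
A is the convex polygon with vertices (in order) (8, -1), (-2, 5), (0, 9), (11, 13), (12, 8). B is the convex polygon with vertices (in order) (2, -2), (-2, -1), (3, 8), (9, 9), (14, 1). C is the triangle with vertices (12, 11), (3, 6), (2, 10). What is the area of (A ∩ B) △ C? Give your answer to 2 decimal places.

|A ∩ B| = 63.4658.
|(A ∩ B) ∩ C| = 5.4877.
|(A ∩ B) △ C| = 63.4658 + 20.5 − 10.9754 = 72.99.

72.99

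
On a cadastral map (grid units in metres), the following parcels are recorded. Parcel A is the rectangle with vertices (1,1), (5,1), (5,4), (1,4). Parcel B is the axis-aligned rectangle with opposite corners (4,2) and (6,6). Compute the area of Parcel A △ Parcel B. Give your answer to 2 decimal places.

16.00

|Parcel A∩Parcel B|: x∈[4,5], y∈[2,4] → 1·2 = 2.
|Parcel A △ Parcel B| = |Parcel A| + |Parcel B| − 2·|Parcel A∩Parcel B| = 12 + 8 − 4 = 16.00.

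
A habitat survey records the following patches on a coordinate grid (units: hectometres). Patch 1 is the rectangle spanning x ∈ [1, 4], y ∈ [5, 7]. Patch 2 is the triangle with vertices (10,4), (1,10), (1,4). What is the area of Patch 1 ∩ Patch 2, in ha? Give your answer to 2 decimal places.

6.00

The intersection is the polygon with vertices (4,7), (4,5), (1,5), (1,7).
By the shoelace formula its area is 6.00.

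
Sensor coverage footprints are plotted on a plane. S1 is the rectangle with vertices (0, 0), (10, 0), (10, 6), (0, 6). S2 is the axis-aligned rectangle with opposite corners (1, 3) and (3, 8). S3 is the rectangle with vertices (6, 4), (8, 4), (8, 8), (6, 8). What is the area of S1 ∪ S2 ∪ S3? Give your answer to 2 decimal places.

68.00

By inclusion–exclusion:
Individual areas: |S1| = 60, |S2| = 10, |S3| = 8.
|S1∩S2|: x∈[1,3], y∈[3,6] → 2·3 = 6.
|S1∩S3|: x∈[6,8], y∈[4,6] → 2·2 = 4.
|S2∩S3| = 0 (no overlap).
|S1∩S2∩S3| = 0.
|S1 ∪ S2 ∪ S3| = 78 − 10 + 0 = 68.00.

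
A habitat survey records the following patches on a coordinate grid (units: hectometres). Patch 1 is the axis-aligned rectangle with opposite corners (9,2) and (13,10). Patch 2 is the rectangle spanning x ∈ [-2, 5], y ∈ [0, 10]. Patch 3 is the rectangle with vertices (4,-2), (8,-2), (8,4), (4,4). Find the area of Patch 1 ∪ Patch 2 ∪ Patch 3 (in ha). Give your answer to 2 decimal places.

By inclusion–exclusion:
Individual areas: |Patch 1| = 32, |Patch 2| = 70, |Patch 3| = 24.
|Patch 1∩Patch 2| = 0 (no overlap).
|Patch 1∩Patch 3| = 0 (no overlap).
|Patch 2∩Patch 3|: x∈[4,5], y∈[0,4] → 1·4 = 4.
|Patch 1∩Patch 2∩Patch 3| = 0.
|Patch 1 ∪ Patch 2 ∪ Patch 3| = 126 − 4 + 0 = 122.00.

122.00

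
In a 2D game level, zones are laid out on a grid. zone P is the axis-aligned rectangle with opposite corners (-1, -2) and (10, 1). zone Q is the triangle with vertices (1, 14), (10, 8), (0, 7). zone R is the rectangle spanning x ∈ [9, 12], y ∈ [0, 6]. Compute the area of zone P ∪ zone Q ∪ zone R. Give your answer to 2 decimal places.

84.50

By inclusion–exclusion:
Individual areas: |zone P| = 33, |zone Q| = 34.5, |zone R| = 18.
|zone P∩zone Q| = 0.
|zone P∩zone R|: x∈[9,10], y∈[0,1] → 1·1 = 1.
|zone Q∩zone R| = 0.
|zone P∩zone Q∩zone R| = 0.
|zone P ∪ zone Q ∪ zone R| = 85.5 − 1 + 0 = 84.50.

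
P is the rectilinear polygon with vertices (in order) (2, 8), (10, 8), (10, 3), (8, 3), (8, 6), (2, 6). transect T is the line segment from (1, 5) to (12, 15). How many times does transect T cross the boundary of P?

2

The segment meets the boundary at (4.3,8), (2.1,6).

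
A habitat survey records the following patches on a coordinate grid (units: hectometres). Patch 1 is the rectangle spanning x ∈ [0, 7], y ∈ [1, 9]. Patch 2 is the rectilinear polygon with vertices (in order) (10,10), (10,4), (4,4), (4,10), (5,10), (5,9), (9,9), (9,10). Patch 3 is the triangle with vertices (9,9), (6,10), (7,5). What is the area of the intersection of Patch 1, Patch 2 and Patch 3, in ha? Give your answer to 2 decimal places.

The intersection is the polygon with vertices (7,9), (7,5), (6.2,9).
By the shoelace formula its area is 1.60.

1.60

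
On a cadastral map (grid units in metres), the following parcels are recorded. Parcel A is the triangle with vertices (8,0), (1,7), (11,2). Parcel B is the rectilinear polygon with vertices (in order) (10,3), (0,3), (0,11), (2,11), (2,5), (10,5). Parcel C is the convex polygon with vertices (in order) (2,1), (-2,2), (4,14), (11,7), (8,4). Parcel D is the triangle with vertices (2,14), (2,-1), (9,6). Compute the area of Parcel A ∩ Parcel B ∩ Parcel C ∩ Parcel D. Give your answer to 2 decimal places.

4.50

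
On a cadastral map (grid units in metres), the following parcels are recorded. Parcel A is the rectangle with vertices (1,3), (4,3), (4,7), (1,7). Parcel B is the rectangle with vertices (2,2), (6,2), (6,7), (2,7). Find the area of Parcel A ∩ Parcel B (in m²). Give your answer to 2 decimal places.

8.00

|Parcel A∩Parcel B|: x∈[2,4], y∈[3,7] → 2·4 = 8.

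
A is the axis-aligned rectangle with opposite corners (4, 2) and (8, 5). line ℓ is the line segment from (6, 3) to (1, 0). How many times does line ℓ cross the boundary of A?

1

The segment meets the boundary at (4.333,2).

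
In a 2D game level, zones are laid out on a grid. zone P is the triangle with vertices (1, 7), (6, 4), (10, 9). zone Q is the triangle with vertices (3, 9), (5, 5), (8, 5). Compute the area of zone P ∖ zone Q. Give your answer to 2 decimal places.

|zone P| = 18.5, |zone P∩zone Q| = 5.0097.
|zone P ∖ zone Q| = |zone P| − |zone P∩zone Q| = 18.5 − 5.0097 = 13.49.

13.49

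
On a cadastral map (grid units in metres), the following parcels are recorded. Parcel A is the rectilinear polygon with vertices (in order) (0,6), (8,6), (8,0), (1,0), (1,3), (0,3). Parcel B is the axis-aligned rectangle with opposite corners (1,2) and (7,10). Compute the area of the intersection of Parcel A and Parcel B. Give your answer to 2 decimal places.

The intersection is the polygon with vertices (7,6), (7,2), (1,2), (1,3), (1,6).
By the shoelace formula its area is 24.00.

24.00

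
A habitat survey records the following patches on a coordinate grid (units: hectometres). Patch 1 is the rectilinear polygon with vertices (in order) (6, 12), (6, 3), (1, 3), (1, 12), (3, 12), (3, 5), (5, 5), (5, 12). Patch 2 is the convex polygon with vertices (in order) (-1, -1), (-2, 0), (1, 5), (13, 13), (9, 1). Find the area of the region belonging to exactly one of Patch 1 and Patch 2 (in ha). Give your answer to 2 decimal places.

90.33

|Patch 1| = 31, |Patch 2| = 88, |Patch 1∩Patch 2| = 14.3333.
|Patch 1 △ Patch 2| = |Patch 1| + |Patch 2| − 2·|Patch 1∩Patch 2| = 31 + 88 − 28.6667 = 90.33.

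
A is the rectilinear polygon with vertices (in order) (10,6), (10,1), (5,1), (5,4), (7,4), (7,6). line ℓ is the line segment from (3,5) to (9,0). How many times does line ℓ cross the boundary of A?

The segment meets the boundary at (7.8,1), (5,3.333).

2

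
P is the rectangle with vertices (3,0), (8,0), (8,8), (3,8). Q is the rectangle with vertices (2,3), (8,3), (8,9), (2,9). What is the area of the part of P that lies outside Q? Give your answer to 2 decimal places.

|P∩Q|: x∈[3,8], y∈[3,8] → 5·5 = 25.
|P| = 40.
|P ∖ Q| = |P| − |P∩Q| = 40 − 25 = 15.00.

15.00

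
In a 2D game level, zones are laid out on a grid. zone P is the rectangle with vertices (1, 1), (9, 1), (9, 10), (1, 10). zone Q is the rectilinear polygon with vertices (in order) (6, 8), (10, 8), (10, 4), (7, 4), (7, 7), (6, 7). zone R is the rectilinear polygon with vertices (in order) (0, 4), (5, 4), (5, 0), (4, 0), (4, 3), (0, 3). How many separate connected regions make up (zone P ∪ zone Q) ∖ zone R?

2

(zone P ∪ zone Q) ∖ zone R splits into 2 disjoint pieces (area 64, area 6).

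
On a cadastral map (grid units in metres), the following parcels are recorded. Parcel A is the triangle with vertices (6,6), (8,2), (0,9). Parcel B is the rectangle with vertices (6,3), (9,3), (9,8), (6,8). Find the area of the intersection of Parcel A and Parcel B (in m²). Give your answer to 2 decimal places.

1.93

The intersection is the polygon with vertices (7.5,3), (6.857,3), (6,3.75), (6,6).
By the shoelace formula its area is 1.93.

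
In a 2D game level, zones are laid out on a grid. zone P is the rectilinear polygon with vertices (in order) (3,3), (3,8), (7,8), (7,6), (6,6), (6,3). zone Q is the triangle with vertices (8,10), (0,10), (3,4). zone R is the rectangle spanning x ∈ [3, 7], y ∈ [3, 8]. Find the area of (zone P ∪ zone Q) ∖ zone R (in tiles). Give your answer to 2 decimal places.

17.33

|zone P ∪ zone Q| = 34.3333.
|(zone P ∪ zone Q) ∩ zone R| = 17.
|(zone P ∪ zone Q) ∖ zone R| = 34.3333 − 17 = 17.33.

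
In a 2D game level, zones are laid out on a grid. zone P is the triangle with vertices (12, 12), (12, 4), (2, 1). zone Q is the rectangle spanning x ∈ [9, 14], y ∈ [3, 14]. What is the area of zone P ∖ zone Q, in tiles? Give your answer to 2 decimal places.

|zone P| = 40, |zone P∩zone Q| = 20.4.
|zone P ∖ zone Q| = |zone P| − |zone P∩zone Q| = 40 − 20.4 = 19.60.

19.60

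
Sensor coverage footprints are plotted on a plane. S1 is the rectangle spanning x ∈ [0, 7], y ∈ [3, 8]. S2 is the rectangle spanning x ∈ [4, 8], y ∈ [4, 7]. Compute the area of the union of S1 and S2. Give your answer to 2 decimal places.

38.00

By inclusion–exclusion:
Individual areas: |S1| = 35, |S2| = 12.
|S1∩S2|: x∈[4,7], y∈[4,7] → 3·3 = 9.
|S1 ∪ S2| = 47 − 9 = 38.00.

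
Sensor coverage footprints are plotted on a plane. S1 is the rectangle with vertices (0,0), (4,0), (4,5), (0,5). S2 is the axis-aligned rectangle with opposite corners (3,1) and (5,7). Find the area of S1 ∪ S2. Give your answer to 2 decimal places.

28.00

By inclusion–exclusion:
Individual areas: |S1| = 20, |S2| = 12.
|S1∩S2|: x∈[3,4], y∈[1,5] → 1·4 = 4.
|S1 ∪ S2| = 32 − 4 = 28.00.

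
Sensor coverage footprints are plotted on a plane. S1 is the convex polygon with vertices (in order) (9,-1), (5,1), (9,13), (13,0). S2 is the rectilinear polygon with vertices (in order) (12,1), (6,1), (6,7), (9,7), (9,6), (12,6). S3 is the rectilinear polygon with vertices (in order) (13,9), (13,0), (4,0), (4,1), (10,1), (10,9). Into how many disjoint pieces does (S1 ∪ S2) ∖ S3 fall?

(S1 ∪ S2) ∖ S3 splits into 2 disjoint pieces (area 35.9615, area 3).

2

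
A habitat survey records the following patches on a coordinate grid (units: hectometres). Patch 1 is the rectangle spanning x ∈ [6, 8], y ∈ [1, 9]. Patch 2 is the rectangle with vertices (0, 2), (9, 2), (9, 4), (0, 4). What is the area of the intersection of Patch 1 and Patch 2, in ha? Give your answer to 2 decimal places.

4.00

|Patch 1∩Patch 2|: x∈[6,8], y∈[2,4] → 2·2 = 4.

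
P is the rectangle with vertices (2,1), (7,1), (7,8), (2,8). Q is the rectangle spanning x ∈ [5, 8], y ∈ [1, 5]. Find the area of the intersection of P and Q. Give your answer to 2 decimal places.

|P∩Q|: x∈[5,7], y∈[1,5] → 2·4 = 8.

8.00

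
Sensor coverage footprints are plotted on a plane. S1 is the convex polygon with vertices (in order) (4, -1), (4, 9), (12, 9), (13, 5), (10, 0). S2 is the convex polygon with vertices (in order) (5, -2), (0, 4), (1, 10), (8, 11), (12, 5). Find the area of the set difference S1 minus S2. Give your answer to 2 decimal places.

|S1| = 74.5, |S1∩S2| = 56.252.
|S1 ∖ S2| = |S1| − |S1∩S2| = 74.5 − 56.252 = 18.25.

18.25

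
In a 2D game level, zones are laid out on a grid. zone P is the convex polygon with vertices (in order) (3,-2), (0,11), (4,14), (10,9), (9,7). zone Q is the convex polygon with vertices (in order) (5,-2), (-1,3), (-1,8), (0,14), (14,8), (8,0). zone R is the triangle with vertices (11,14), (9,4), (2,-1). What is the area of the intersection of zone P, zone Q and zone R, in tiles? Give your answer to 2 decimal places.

The intersection is the polygon with vertices (10,9), (9,7), (5.182,1.273), (2.969,-0.308), (2.6,0), (8.667,10.111).
By the shoelace formula its area is 18.61.

18.61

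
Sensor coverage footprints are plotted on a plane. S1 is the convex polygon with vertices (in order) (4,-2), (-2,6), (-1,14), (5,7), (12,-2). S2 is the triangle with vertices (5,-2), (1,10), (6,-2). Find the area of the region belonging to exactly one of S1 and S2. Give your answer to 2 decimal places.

88.50

|S1| = 94.5, |S2| = 6, |S1∩S2| = 6.
|S1 △ S2| = |S1| + |S2| − 2·|S1∩S2| = 94.5 + 6 − 12 = 88.50.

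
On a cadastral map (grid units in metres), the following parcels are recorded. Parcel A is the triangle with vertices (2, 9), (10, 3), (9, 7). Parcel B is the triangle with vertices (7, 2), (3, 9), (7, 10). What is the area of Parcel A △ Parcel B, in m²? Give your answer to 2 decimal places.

|Parcel A| = 13, |Parcel B| = 16, |Parcel A∩Parcel B| = 5.3181.
|Parcel A △ Parcel B| = |Parcel A| + |Parcel B| − 2·|Parcel A∩Parcel B| = 13 + 16 − 10.6361 = 18.36.

18.36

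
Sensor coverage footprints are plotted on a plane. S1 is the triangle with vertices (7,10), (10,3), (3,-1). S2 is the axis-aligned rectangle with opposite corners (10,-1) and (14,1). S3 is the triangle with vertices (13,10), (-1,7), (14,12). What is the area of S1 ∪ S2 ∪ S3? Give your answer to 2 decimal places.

50.39

By inclusion–exclusion:
Individual areas: |S1| = 30.5, |S2| = 8, |S3| = 12.5.
|S1∩S2| = 0.
|S1∩S3| = 0.6066.
|S2∩S3| = 0.
|S1∩S2∩S3| = 0.
|S1 ∪ S2 ∪ S3| = 51 − 0.6066 + 0 = 50.39.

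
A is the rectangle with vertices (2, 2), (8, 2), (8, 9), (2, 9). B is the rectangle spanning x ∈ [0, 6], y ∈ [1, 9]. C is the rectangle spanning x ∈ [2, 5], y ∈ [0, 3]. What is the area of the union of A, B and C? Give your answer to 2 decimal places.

65.00

By inclusion–exclusion:
Individual areas: |A| = 42, |B| = 48, |C| = 9.
|A∩B|: x∈[2,6], y∈[2,9] → 4·7 = 28.
|A∩C|: x∈[2,5], y∈[2,3] → 3·1 = 3.
|B∩C|: x∈[2,5], y∈[1,3] → 3·2 = 6.
|A∩B∩C| = 3.
|A ∪ B ∪ C| = 99 − 37 + 3 = 65.00.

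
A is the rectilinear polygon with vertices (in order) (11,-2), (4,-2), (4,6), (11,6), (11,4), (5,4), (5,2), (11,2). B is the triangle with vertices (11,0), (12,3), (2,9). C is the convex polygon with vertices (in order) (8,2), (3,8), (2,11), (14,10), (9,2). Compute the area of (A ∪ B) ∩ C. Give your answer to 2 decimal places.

16.63

|A ∪ B| = 54.6667.
|(A ∪ B) ∩ C| = 16.63.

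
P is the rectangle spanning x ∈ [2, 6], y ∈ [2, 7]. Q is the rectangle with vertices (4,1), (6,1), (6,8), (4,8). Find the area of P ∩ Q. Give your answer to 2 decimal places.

|P∩Q|: x∈[4,6], y∈[2,7] → 2·5 = 10.

10.00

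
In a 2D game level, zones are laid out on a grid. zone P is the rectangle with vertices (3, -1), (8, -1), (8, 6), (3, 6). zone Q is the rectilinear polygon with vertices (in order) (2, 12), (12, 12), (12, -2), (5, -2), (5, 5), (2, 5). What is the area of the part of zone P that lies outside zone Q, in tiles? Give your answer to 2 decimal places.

|zone P| = 35, |zone P∩zone Q| = 23.
|zone P ∖ zone Q| = |zone P| − |zone P∩zone Q| = 35 − 23 = 12.00.

12.00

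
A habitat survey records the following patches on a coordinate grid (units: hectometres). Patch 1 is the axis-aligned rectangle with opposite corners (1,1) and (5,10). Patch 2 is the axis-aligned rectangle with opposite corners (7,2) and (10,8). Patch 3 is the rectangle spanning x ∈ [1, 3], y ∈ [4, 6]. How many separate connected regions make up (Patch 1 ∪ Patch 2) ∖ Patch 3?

(Patch 1 ∪ Patch 2) ∖ Patch 3 splits into 2 disjoint pieces (area 32, area 18).

2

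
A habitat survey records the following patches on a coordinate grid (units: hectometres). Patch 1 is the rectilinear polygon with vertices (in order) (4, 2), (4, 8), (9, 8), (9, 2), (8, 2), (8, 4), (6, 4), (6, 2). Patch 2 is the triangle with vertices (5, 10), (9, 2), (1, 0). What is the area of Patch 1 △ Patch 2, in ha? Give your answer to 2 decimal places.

|Patch 1| = 26, |Patch 2| = 36, |Patch 1∩Patch 2| = 16.95.
|Patch 1 △ Patch 2| = |Patch 1| + |Patch 2| − 2·|Patch 1∩Patch 2| = 26 + 36 − 33.9 = 28.10.

28.10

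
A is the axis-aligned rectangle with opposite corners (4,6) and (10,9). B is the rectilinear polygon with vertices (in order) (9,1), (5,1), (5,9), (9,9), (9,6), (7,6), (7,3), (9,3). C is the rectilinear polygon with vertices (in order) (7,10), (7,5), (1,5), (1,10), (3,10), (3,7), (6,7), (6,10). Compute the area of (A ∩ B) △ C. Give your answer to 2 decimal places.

|A ∩ B| = 12.
|(A ∩ B) ∩ C| = 4.
|(A ∩ B) △ C| = 12 + 21 − 8 = 25.00.

25.00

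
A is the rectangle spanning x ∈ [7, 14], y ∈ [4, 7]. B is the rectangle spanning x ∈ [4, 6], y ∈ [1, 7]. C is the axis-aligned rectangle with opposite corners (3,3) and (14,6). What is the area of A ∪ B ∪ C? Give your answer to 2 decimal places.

46.00

By inclusion–exclusion:
Individual areas: |A| = 21, |B| = 12, |C| = 33.
|A∩B| = 0 (no overlap).
|A∩C|: x∈[7,14], y∈[4,6] → 7·2 = 14.
|B∩C|: x∈[4,6], y∈[3,6] → 2·3 = 6.
|A∩B∩C| = 0.
|A ∪ B ∪ C| = 66 − 20 + 0 = 46.00.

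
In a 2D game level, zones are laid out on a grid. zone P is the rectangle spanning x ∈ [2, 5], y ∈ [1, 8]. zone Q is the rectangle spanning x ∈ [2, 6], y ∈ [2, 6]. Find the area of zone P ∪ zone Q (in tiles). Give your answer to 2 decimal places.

25.00

By inclusion–exclusion:
Individual areas: |zone P| = 21, |zone Q| = 16.
|zone P∩zone Q|: x∈[2,5], y∈[2,6] → 3·4 = 12.
|zone P ∪ zone Q| = 37 − 12 = 25.00.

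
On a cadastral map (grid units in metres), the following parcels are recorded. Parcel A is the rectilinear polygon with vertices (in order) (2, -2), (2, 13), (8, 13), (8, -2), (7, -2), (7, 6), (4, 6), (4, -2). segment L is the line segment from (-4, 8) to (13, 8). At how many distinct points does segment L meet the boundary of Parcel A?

2

The segment meets the boundary at (8,8), (2,8).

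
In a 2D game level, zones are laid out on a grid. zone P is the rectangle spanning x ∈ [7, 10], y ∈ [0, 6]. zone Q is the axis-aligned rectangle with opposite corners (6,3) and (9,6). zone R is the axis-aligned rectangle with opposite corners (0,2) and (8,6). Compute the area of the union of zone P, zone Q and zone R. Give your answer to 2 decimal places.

46.00

By inclusion–exclusion:
Individual areas: |zone P| = 18, |zone Q| = 9, |zone R| = 32.
|zone P∩zone Q|: x∈[7,9], y∈[3,6] → 2·3 = 6.
|zone P∩zone R|: x∈[7,8], y∈[2,6] → 1·4 = 4.
|zone Q∩zone R|: x∈[6,8], y∈[3,6] → 2·3 = 6.
|zone P∩zone Q∩zone R| = 3.
|zone P ∪ zone Q ∪ zone R| = 59 − 16 + 3 = 46.00.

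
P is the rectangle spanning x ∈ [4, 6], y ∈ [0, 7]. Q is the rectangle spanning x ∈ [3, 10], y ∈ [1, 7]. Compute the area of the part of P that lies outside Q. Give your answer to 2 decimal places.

|P∩Q|: x∈[4,6], y∈[1,7] → 2·6 = 12.
|P| = 14.
|P ∖ Q| = |P| − |P∩Q| = 14 − 12 = 2.00.

2.00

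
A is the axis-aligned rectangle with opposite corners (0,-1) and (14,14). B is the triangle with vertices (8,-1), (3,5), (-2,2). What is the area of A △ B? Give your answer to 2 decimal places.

|A| = 210, |B| = 22.5, |A∩B| = 20.7.
|A △ B| = |A| + |B| − 2·|A∩B| = 210 + 22.5 − 41.4 = 191.10.

191.10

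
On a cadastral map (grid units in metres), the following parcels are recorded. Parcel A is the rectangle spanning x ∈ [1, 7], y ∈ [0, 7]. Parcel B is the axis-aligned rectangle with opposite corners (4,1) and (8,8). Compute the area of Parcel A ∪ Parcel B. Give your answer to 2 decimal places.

52.00

By inclusion–exclusion:
Individual areas: |Parcel A| = 42, |Parcel B| = 28.
|Parcel A∩Parcel B|: x∈[4,7], y∈[1,7] → 3·6 = 18.
|Parcel A ∪ Parcel B| = 70 − 18 = 52.00.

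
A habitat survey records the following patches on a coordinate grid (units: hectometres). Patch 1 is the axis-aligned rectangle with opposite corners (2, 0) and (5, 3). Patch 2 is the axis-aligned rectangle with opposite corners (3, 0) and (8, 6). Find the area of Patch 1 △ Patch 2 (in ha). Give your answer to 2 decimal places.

|Patch 1∩Patch 2|: x∈[3,5], y∈[0,3] → 2·3 = 6.
|Patch 1 △ Patch 2| = |Patch 1| + |Patch 2| − 2·|Patch 1∩Patch 2| = 9 + 30 − 12 = 27.00.

27.00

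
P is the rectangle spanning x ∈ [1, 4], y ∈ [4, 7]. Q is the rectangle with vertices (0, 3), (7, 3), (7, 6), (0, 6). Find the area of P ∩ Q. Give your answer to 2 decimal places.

|P∩Q|: x∈[1,4], y∈[4,6] → 3·2 = 6.

6.00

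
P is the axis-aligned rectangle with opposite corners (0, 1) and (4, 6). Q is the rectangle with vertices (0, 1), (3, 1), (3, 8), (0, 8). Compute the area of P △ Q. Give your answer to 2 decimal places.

|P∩Q|: x∈[0,3], y∈[1,6] → 3·5 = 15.
|P △ Q| = |P| + |Q| − 2·|P∩Q| = 20 + 21 − 30 = 11.00.

11.00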